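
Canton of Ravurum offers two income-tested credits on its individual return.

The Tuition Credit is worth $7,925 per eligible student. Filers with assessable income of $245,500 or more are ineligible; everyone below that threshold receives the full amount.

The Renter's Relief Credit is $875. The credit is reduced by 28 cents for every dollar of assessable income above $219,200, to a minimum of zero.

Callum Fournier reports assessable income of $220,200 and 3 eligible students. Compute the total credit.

Tuition Credit: base = 3 × $7,925 = $23,775. $220,200 is below the $245,500 cutoff, so the full $23,775 applies.
Renter's Relief Credit: 28% of the $1,000 excess over $219,200 is $280; credit = $875 − $280 = $595.
Total: $23,775 + $595 = $24,370.

$24,370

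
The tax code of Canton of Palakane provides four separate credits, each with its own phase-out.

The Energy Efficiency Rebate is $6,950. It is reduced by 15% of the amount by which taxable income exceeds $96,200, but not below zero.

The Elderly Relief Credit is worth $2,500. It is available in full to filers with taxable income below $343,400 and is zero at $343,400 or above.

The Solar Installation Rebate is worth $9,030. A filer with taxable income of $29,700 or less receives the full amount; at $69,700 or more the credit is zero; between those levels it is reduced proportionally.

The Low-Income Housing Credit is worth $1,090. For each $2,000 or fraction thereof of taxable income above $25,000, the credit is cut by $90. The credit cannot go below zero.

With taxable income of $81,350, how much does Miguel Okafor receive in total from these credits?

$9,450

Energy Efficiency Rebate: $81,350 is at or below the $96,200 threshold, so the full $6,950 applies.
Elderly Relief Credit: $81,350 is below the $343,400 cutoff, so the full $2,500 applies.
Solar Installation Rebate: $81,350 is at or above $69,700, so the credit is $0.
Low-Income Housing Credit: income exceeds $25,000 by $56,350 → 29 increments × $90 = $2,610 ≥ base, so the credit is $0.
Total: $6,950 + $2,500 + $0 + $0 = $9,450.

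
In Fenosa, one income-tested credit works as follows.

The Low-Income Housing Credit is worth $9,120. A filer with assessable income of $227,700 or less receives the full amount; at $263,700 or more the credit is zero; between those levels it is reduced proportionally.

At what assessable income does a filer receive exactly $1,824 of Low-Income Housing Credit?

$1,824 is 1,824/9,120 of the full $9,120, so 7,296/9,120 of the $36,000 range has been used: income = $227,700 + $36,000 × 7,296/9,120 = $256,500.

$256,500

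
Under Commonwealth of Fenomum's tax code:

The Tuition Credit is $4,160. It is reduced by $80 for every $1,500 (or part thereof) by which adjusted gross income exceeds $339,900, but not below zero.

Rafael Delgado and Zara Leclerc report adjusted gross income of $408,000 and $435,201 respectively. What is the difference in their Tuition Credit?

Rafael ($408,000): Tuition Credit: income exceeds $339,900 by $68,100, which is 46 full-or-partial $1,500 increments; reduction = 46 × $80 = $3,680, leaving $480.
Zara ($435,201): Tuition Credit: income exceeds $339,900 by $95,301 → 64 increments × $80 = $5,120 ≥ base, so the credit is $0.
Difference: |$480 − $0| = $480.

$480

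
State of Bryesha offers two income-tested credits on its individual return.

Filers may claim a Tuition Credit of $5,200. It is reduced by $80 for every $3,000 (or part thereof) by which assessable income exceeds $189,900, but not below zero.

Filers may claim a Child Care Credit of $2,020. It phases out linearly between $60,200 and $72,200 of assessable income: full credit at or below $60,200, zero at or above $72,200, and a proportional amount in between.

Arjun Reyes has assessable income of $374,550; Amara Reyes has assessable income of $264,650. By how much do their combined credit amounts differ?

$2,960

Arjun ($374,550): Tuition Credit: income exceeds $189,900 by $184,650, which is 62 full-or-partial $3,000 increments; reduction = 62 × $80 = $4,960, leaving $240. Child Care Credit: $374,550 is at or above $72,200, so the credit is $0. total $240 + $0 = $240
Amara ($264,650): Tuition Credit: income exceeds $189,900 by $74,750, which is 25 full-or-partial $3,000 increments; reduction = 25 × $80 = $2,000, leaving $3,200. Child Care Credit: $264,650 is at or above $72,200, so the credit is $0. total $3,200 + $0 = $3,200
Difference: |$240 − $3,200| = $2,960.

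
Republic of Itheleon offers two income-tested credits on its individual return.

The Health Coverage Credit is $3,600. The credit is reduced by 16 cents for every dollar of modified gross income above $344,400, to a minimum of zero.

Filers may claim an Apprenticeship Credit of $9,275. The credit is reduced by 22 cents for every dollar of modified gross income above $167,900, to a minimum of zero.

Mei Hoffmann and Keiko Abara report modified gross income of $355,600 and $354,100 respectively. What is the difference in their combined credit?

$240

Mei ($355,600): Health Coverage Credit: 16% of the $11,200 excess over $344,400 is $1,792; credit = $3,600 − $1,792 = $1,808. Apprenticeship Credit: 22% of the $187,700 excess over $167,900 is $41,294 ≥ base, so the credit is $0. total $1,808 + $0 = $1,808
Keiko ($354,100): Health Coverage Credit: 16% of the $9,700 excess over $344,400 is $1,552; credit = $3,600 − $1,552 = $2,048. Apprenticeship Credit: 22% of the $186,200 excess over $167,900 is $40,964 ≥ base, so the credit is $0. total $2,048 + $0 = $2,048
Difference: |$1,808 − $2,048| = $240.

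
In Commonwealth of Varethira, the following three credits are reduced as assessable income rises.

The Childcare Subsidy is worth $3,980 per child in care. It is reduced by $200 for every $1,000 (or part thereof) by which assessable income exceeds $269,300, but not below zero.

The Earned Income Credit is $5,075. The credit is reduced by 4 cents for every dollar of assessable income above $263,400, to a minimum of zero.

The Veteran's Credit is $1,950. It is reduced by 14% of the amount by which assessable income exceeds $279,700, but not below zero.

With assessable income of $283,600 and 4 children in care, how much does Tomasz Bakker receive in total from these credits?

Childcare Subsidy: base = 4 × $3,980 = $15,920. income exceeds $269,300 by $14,300, which is 15 full-or-partial $1,000 increments; reduction = 15 × $200 = $3,000, leaving $12,920.
Earned Income Credit: 4% of the $20,200 excess over $263,400 is $808; credit = $5,075 − $808 = $4,267.
Veteran's Credit: 14% of the $3,900 excess over $279,700 is $546; credit = $1,950 − $546 = $1,404.
Total: $12,920 + $4,267 + $1,404 = $18,591.

$18,591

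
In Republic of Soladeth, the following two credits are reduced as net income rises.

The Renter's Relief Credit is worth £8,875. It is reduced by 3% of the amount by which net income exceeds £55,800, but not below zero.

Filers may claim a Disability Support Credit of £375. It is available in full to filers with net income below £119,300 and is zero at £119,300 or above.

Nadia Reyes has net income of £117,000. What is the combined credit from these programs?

Renter's Relief Credit: 3% of the £61,200 excess over £55,800 is £1,836; credit = £8,875 − £1,836 = £7,039.
Disability Support Credit: £117,000 is below the £119,300 cutoff, so the full £375 applies.
Total: £7,039 + £375 = £7,414.

£7,414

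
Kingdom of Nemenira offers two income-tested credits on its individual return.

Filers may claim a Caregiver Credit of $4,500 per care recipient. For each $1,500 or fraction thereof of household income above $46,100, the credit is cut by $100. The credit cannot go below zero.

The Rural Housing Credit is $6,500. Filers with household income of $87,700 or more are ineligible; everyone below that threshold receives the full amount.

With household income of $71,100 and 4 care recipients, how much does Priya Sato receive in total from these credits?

Caregiver Credit: base = 4 × $4,500 = $18,000. income exceeds $46,100 by $25,000, which is 17 full-or-partial $1,500 increments; reduction = 17 × $100 = $1,700, leaving $16,300.
Rural Housing Credit: $71,100 is below the $87,700 cutoff, so the full $6,500 applies.
Total: $16,300 + $6,500 = $22,800.

$22,800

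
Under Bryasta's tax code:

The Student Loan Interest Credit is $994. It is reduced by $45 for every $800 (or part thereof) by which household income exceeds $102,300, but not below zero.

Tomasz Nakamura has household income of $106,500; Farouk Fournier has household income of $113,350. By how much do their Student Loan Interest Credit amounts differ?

Tomasz ($106,500): Student Loan Interest Credit: income exceeds $102,300 by $4,200, which is 6 full-or-partial $800 increments; reduction = 6 × $45 = $270, leaving $724.
Farouk ($113,350): Student Loan Interest Credit: income exceeds $102,300 by $11,050, which is 14 full-or-partial $800 increments; reduction = 14 × $45 = $630, leaving $364.
Difference: |$724 − $364| = $360.

$360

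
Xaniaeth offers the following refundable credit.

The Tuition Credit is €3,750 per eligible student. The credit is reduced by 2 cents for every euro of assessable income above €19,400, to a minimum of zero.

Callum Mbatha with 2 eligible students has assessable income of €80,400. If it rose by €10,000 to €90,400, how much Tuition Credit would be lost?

At €80,400 — base = 2 × €3,750 = €7,500. 2% of the €61,000 excess over €19,400 is €1,220; credit = €7,500 − €1,220 = €6,280.
At €90,400 — base = 2 × €3,750 = €7,500. 2% of the €71,000 excess over €19,400 is €1,420; credit = €7,500 − €1,420 = €6,080.
Lost: €6,280 − €6,080 = €200.

€200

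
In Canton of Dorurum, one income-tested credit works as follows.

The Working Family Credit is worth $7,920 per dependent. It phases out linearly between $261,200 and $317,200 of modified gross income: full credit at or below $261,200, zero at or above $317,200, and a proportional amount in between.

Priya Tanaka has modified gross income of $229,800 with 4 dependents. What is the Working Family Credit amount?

$31,680

Working Family Credit: base = 4 × $7,920 = $31,680. $229,800 is at or below the $261,200 threshold, so the full $31,680 applies.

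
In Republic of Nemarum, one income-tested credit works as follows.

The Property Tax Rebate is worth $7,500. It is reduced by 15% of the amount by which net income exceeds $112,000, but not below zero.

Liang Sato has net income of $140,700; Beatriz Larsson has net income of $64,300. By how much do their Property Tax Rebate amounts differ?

Liang ($140,700): Property Tax Rebate: 15% of the $28,700 excess over $112,000 is $4,305; credit = $7,500 − $4,305 = $3,195.
Beatriz ($64,300): Property Tax Rebate: $64,300 is at or below the $112,000 threshold, so the full $7,500 applies.
Difference: |$3,195 − $7,500| = $4,305.

$4,305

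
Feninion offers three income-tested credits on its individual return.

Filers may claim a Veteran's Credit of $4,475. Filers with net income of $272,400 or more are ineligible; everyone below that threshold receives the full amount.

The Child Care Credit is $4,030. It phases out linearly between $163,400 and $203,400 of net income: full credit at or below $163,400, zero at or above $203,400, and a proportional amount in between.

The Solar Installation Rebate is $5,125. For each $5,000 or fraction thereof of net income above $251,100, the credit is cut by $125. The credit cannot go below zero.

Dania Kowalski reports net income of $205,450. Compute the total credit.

$9,600

Veteran's Credit: $205,450 is below the $272,400 cutoff, so the full $4,475 applies.
Child Care Credit: $205,450 is at or above $203,400, so the credit is $0.
Solar Installation Rebate: $205,450 is at or below the $251,100 threshold, so the full $5,125 applies.
Total: $4,475 + $0 + $5,125 = $9,600.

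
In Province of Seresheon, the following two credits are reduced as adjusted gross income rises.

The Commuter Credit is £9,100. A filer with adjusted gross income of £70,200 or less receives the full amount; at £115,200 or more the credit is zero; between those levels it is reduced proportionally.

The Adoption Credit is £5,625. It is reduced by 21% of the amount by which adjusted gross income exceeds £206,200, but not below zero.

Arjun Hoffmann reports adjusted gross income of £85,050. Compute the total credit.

£11,722

Commuter Credit: £85,050 is £14,850 into a £45,000 phase-out range, leaving 30,150/45,000 of the credit: £9,100 × 30,150/45,000 = £6,097.
Adoption Credit: £85,050 is at or below the £206,200 threshold, so the full £5,625 applies.
Total: £6,097 + £5,625 = £11,722.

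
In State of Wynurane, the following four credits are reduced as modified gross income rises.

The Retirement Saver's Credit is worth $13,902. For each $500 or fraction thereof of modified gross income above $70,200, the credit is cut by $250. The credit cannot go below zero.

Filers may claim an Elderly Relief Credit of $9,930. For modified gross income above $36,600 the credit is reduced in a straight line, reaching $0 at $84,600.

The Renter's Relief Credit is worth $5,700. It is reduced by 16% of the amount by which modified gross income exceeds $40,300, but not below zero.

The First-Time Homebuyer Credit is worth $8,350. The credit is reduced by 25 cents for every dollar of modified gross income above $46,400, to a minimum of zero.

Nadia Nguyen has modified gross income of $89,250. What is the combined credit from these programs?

$4,152

Retirement Saver's Credit: income exceeds $70,200 by $19,050, which is 39 full-or-partial $500 increments; reduction = 39 × $250 = $9,750, leaving $4,152.
Elderly Relief Credit: $89,250 is at or above $84,600, so the credit is $0.
Renter's Relief Credit: 16% of the $48,950 excess over $40,300 is $7,832 ≥ base, so the credit is $0.
First-Time Homebuyer Credit: 25% of the $42,850 excess over $46,400 is $10,712.50 ≥ base, so the credit is $0.
Total: $4,152 + $0 + $0 + $0 = $4,152.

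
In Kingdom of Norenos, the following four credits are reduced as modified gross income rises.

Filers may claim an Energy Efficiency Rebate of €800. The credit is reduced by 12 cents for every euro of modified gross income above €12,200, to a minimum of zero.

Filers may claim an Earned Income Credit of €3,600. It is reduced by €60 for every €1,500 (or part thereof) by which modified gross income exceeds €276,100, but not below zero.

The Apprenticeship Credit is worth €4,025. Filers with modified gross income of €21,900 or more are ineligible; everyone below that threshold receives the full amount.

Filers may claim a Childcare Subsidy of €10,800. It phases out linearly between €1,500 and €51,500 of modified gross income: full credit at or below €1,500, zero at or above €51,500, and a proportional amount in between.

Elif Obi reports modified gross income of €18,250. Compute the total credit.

Energy Efficiency Rebate: 12% of the €6,050 excess over €12,200 is €726; credit = €800 − €726 = €74.
Earned Income Credit: €18,250 is at or below the €276,100 threshold, so the full €3,600 applies.
Apprenticeship Credit: €18,250 is below the €21,900 cutoff, so the full €4,025 applies.
Childcare Subsidy: €18,250 is €16,750 into a €50,000 phase-out range, leaving 33,250/50,000 of the credit: €10,800 × 33,250/50,000 = €7,182.
Total: €74 + €3,600 + €4,025 + €7,182 = €14,881.

€14,881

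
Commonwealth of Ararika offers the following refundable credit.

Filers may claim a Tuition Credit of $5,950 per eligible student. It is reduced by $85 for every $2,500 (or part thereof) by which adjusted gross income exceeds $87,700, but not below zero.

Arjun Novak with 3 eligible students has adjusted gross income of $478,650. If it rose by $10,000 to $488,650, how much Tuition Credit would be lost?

At $478,650 — base = 3 × $5,950 = $17,850. income exceeds $87,700 by $390,950, which is 157 full-or-partial $2,500 increments; reduction = 157 × $85 = $13,345, leaving $4,505.
At $488,650 — base = 3 × $5,950 = $17,850. income exceeds $87,700 by $400,950, which is 161 full-or-partial $2,500 increments; reduction = 161 × $85 = $13,685, leaving $4,165.
Lost: $4,505 − $4,165 = $340.

$340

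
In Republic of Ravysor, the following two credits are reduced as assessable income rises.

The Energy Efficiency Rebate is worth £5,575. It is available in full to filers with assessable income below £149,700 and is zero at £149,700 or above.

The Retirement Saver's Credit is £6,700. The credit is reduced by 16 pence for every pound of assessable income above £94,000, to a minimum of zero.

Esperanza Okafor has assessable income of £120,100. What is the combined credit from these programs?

Energy Efficiency Rebate: £120,100 is below the £149,700 cutoff, so the full £5,575 applies.
Retirement Saver's Credit: 16% of the £26,100 excess over £94,000 is £4,176; credit = £6,700 − £4,176 = £2,524.
Total: £5,575 + £2,524 = £8,099.

£8,099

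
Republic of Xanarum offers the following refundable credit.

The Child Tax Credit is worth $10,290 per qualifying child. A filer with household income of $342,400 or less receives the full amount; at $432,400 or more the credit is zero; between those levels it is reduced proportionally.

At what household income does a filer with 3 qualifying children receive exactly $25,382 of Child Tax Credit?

$358,400

Full credit = 3 × $10,290 = $30,870.
$25,382 is 25,382/30,870 of the full $30,870, so 5,488/30,870 of the $90,000 range has been used: income = $342,400 + $90,000 × 5,488/30,870 = $358,400.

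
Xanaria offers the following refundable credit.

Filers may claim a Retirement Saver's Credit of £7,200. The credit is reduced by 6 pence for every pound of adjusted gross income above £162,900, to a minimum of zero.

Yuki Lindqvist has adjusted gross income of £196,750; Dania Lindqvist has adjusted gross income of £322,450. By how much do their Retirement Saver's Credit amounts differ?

Yuki (£196,750): Retirement Saver's Credit: 6% of the £33,850 excess over £162,900 is £2,031; credit = £7,200 − £2,031 = £5,169.
Dania (£322,450): Retirement Saver's Credit: 6% of the £159,550 excess over £162,900 is £9,573 ≥ base, so the credit is £0.
Difference: |£5,169 − £0| = £5,169.

£5,169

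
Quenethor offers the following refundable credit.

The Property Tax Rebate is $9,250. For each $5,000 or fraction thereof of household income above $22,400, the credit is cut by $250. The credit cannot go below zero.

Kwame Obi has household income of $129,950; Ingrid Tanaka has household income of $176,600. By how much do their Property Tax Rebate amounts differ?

Kwame ($129,950): Property Tax Rebate: income exceeds $22,400 by $107,550, which is 22 full-or-partial $5,000 increments; reduction = 22 × $250 = $5,500, leaving $3,750.
Ingrid ($176,600): Property Tax Rebate: income exceeds $22,400 by $154,200, which is 31 full-or-partial $5,000 increments; reduction = 31 × $250 = $7,750, leaving $1,500.
Difference: |$3,750 − $1,500| = $2,250.

$2,250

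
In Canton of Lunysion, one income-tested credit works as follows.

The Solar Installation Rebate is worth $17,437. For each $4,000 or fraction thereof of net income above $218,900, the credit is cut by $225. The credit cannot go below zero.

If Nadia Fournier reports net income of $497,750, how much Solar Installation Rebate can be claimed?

$1,687

Solar Installation Rebate: income exceeds $218,900 by $278,850, which is 70 full-or-partial $4,000 increments; reduction = 70 × $225 = $15,750, leaving $1,687.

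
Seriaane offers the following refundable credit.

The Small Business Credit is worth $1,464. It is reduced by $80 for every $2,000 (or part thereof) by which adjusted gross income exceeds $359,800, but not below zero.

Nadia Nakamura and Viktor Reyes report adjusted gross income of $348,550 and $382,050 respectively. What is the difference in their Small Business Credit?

$960

Nadia ($348,550): Small Business Credit: $348,550 is at or below the $359,800 threshold, so the full $1,464 applies.
Viktor ($382,050): Small Business Credit: income exceeds $359,800 by $22,250, which is 12 full-or-partial $2,000 increments; reduction = 12 × $80 = $960, leaving $504.
Difference: |$1,464 − $504| = $960.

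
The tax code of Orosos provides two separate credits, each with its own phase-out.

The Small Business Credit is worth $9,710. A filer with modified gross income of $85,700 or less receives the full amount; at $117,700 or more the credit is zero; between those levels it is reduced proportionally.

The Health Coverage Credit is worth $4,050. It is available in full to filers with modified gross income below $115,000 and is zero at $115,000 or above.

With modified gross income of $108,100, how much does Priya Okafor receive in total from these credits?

$6,963

Small Business Credit: $108,100 is $22,400 into a $32,000 phase-out range, leaving 9,600/32,000 of the credit: $9,710 × 9,600/32,000 = $2,913.
Health Coverage Credit: $108,100 is below the $115,000 cutoff, so the full $4,050 applies.
Total: $2,913 + $4,050 = $6,963.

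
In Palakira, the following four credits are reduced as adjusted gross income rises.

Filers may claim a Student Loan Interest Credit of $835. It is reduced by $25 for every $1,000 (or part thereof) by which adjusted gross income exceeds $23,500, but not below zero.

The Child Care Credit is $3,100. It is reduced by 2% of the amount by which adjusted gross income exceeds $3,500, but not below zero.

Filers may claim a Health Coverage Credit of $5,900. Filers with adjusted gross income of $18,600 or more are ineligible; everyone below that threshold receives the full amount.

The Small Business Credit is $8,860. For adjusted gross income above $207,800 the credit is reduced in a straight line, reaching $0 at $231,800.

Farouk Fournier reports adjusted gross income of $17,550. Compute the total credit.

Student Loan Interest Credit: $17,550 is at or below the $23,500 threshold, so the full $835 applies.
Child Care Credit: 2% of the $14,050 excess over $3,500 is $281; credit = $3,100 − $281 = $2,819.
Health Coverage Credit: $17,550 is below the $18,600 cutoff, so the full $5,900 applies.
Small Business Credit: $17,550 is at or below the $207,800 threshold, so the full $8,860 applies.
Total: $835 + $2,819 + $5,900 + $8,860 = $18,414.

$18,414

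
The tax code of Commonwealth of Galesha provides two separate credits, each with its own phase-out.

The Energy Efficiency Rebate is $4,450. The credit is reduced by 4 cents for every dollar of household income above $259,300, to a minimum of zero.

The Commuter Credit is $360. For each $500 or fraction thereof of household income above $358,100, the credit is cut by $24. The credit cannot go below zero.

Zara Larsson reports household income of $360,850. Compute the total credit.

$604

Energy Efficiency Rebate: 4% of the $101,550 excess over $259,300 is $4,062; credit = $4,450 − $4,062 = $388.
Commuter Credit: income exceeds $358,100 by $2,750, which is 6 full-or-partial $500 increments; reduction = 6 × $24 = $144, leaving $216.
Total: $388 + $216 = $604.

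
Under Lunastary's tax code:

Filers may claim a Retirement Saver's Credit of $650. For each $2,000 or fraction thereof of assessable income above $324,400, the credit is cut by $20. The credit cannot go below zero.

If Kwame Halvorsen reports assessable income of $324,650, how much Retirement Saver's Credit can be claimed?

Retirement Saver's Credit: income exceeds $324,400 by $250, which is 1 full-or-partial $2,000 increment; reduction = 1 × $20 = $20, leaving $630.

$630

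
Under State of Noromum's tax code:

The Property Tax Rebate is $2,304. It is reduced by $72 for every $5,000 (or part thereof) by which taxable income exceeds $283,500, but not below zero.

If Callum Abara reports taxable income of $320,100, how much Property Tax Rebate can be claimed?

Property Tax Rebate: income exceeds $283,500 by $36,600, which is 8 full-or-partial $5,000 increments; reduction = 8 × $72 = $576, leaving $1,728.

$1,728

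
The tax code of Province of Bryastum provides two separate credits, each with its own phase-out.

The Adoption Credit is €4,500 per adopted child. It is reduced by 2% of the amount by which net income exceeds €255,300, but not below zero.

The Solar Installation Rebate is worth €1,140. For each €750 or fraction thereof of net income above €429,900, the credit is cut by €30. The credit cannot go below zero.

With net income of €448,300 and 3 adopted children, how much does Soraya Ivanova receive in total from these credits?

Adoption Credit: base = 3 × €4,500 = €13,500. 2% of the €193,000 excess over €255,300 is €3,860; credit = €13,500 − €3,860 = €9,640.
Solar Installation Rebate: income exceeds €429,900 by €18,400, which is 25 full-or-partial €750 increments; reduction = 25 × €30 = €750, leaving €390.
Total: €9,640 + €390 = €10,030.

€10,030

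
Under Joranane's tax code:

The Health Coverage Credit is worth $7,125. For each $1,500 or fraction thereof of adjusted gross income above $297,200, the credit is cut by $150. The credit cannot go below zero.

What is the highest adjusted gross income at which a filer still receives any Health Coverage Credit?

$367,700

After 47 increments the reduction is 47 × $150 = $7,050, leaving $75; one more increment wipes it out. Increment 47 ends at excess 47 × $1,500 = $70,500, so the highest qualifying income is $297,200 + $70,500 = $367,700.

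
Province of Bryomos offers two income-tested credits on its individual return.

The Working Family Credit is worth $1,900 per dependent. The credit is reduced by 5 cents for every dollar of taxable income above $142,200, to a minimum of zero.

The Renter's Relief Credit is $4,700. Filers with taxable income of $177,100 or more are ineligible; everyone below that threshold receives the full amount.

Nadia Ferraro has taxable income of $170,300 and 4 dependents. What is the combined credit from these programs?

$10,895

Working Family Credit: base = 4 × $1,900 = $7,600. 5% of the $28,100 excess over $142,200 is $1,405; credit = $7,600 − $1,405 = $6,195.
Renter's Relief Credit: $170,300 is below the $177,100 cutoff, so the full $4,700 applies.
Total: $6,195 + $4,700 = $10,895.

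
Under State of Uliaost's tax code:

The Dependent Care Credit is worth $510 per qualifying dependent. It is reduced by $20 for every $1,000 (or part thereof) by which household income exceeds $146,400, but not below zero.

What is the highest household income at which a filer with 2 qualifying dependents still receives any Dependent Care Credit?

Full credit = 2 × $510 = $1,020.
After 50 increments the reduction is 50 × $20 = $1,000, leaving $20; one more increment wipes it out. Increment 50 ends at excess 50 × $1,000 = $50,000, so the highest qualifying income is $146,400 + $50,000 = $196,400.

$196,400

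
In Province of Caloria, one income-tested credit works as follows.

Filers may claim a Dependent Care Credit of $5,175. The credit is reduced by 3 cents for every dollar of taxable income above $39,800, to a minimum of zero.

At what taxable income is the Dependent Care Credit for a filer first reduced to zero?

$212,300

The credit falls by 3% of each dollar above $39,800, so it reaches zero when the excess is $5,175 / 3% = $172,500: income = $39,800 + $172,500 = $212,300.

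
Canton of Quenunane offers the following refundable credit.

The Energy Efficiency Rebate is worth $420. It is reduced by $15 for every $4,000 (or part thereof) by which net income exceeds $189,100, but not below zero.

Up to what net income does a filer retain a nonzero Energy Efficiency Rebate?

$297,100

After 27 increments the reduction is 27 × $15 = $405, leaving $15; one more increment wipes it out. Increment 27 ends at excess 27 × $4,000 = $108,000, so the highest qualifying income is $189,100 + $108,000 = $297,100.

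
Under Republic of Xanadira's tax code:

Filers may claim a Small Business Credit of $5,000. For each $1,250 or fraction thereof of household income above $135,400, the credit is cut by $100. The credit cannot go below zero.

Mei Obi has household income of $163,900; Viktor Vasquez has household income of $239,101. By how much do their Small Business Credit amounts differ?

$2,700

Mei ($163,900): Small Business Credit: income exceeds $135,400 by $28,500, which is 23 full-or-partial $1,250 increments; reduction = 23 × $100 = $2,300, leaving $2,700.
Viktor ($239,101): Small Business Credit: income exceeds $135,400 by $103,701 → 83 increments × $100 = $8,300 ≥ base, so the credit is $0.
Difference: |$2,700 − $0| = $2,700.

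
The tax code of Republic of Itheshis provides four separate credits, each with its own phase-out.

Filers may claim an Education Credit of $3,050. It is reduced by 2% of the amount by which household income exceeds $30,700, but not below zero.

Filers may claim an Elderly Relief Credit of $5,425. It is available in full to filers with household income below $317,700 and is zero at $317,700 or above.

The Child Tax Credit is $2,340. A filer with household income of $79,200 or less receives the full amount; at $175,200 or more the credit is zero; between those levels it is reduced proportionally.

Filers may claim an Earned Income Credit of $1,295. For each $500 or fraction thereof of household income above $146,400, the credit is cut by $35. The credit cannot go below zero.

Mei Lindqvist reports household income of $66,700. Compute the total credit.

Education Credit: 2% of the $36,000 excess over $30,700 is $720; credit = $3,050 − $720 = $2,330.
Elderly Relief Credit: $66,700 is below the $317,700 cutoff, so the full $5,425 applies.
Child Tax Credit: $66,700 is at or below the $79,200 threshold, so the full $2,340 applies.
Earned Income Credit: $66,700 is at or below the $146,400 threshold, so the full $1,295 applies.
Total: $2,330 + $5,425 + $2,340 + $1,295 = $11,390.

$11,390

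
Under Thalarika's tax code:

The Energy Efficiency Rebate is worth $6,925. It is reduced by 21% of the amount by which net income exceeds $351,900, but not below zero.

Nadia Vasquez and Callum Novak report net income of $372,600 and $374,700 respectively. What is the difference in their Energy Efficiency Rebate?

Nadia ($372,600): Energy Efficiency Rebate: 21% of the $20,700 excess over $351,900 is $4,347; credit = $6,925 − $4,347 = $2,578.
Callum ($374,700): Energy Efficiency Rebate: 21% of the $22,800 excess over $351,900 is $4,788; credit = $6,925 − $4,788 = $2,137.
Difference: |$2,578 − $2,137| = $441.

$441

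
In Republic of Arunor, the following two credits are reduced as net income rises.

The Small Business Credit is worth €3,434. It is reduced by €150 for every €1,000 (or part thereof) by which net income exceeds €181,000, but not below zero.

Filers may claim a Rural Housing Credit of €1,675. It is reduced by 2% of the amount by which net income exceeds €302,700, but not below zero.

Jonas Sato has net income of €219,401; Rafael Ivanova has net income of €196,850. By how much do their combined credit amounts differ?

€1,034

Jonas (€219,401): Small Business Credit: income exceeds €181,000 by €38,401 → 39 increments × €150 = €5,850 ≥ base, so the credit is €0. Rural Housing Credit: €219,401 is at or below the €302,700 threshold, so the full €1,675 applies. total €0 + €1,675 = €1,675
Rafael (€196,850): Small Business Credit: income exceeds €181,000 by €15,850, which is 16 full-or-partial €1,000 increments; reduction = 16 × €150 = €2,400, leaving €1,034. Rural Housing Credit: €196,850 is at or below the €302,700 threshold, so the full €1,675 applies. total €1,034 + €1,675 = €2,709
Difference: |€1,675 − €2,709| = €1,034.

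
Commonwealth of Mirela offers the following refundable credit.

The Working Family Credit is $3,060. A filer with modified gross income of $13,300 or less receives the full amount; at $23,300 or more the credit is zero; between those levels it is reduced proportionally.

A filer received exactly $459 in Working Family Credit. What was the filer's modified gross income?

$21,800

$459 is 459/3,060 of the full $3,060, so 2,601/3,060 of the $10,000 range has been used: income = $13,300 + $10,000 × 2,601/3,060 = $21,800.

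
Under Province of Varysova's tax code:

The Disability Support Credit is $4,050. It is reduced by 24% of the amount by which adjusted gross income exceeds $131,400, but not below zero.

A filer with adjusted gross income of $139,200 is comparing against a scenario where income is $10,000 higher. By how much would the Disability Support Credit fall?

$2,178

At $139,200 — 24% of the $7,800 excess over $131,400 is $1,872; credit = $4,050 − $1,872 = $2,178.
At $149,200 — 24% of the $17,800 excess over $131,400 is $4,272 ≥ base, so the credit is $0.
Lost: $2,178 − $0 = $2,178.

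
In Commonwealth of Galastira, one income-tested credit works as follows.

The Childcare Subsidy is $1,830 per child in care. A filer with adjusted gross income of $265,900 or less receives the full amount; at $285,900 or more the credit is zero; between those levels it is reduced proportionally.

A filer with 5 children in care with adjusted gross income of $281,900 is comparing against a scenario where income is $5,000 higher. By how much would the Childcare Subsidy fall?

$1,830

At $281,900 — base = 5 × $1,830 = $9,150. $281,900 is $16,000 into a $20,000 phase-out range, leaving 4,000/20,000 of the credit: $9,150 × 4,000/20,000 = $1,830.
At $286,900 — base = 5 × $1,830 = $9,150. $286,900 is at or above $285,900, so the credit is $0.
Lost: $1,830 − $0 = $1,830.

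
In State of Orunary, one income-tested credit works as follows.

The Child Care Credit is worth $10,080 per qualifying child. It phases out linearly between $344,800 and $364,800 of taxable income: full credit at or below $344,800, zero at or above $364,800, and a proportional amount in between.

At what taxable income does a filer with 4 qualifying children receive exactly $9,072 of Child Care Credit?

$360,300

Full credit = 4 × $10,080 = $40,320.
$9,072 is 9,072/40,320 of the full $40,320, so 31,248/40,320 of the $20,000 range has been used: income = $344,800 + $20,000 × 31,248/40,320 = $360,300.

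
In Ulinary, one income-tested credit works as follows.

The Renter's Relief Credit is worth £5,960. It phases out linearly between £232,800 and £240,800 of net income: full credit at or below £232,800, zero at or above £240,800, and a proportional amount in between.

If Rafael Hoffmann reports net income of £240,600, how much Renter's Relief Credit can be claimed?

Renter's Relief Credit: £240,600 is £7,800 into a £8,000 phase-out range, leaving 200/8,000 of the credit: £5,960 × 200/8,000 = £149.

£149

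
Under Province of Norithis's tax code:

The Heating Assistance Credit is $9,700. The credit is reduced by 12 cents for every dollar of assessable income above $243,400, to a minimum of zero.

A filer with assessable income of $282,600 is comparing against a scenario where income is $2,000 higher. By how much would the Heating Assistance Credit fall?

$240

At $282,600 — 12% of the $39,200 excess over $243,400 is $4,704; credit = $9,700 − $4,704 = $4,996.
At $284,600 — 12% of the $41,200 excess over $243,400 is $4,944; credit = $9,700 − $4,944 = $4,756.
Lost: $4,996 − $4,756 = $240.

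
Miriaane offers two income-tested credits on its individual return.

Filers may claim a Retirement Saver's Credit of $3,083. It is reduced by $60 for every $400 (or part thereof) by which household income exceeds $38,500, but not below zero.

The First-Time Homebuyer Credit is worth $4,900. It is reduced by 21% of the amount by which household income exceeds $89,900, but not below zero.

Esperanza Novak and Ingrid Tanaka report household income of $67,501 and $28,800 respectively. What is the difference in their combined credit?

Esperanza ($67,501): Retirement Saver's Credit: income exceeds $38,500 by $29,001 → 73 increments × $60 = $4,380 ≥ base, so the credit is $0. First-Time Homebuyer Credit: $67,501 is at or below the $89,900 threshold, so the full $4,900 applies. total $0 + $4,900 = $4,900
Ingrid ($28,800): Retirement Saver's Credit: $28,800 is at or below the $38,500 threshold, so the full $3,083 applies. First-Time Homebuyer Credit: $28,800 is at or below the $89,900 threshold, so the full $4,900 applies. total $3,083 + $4,900 = $7,983
Difference: |$4,900 − $7,983| = $3,083.

$3,083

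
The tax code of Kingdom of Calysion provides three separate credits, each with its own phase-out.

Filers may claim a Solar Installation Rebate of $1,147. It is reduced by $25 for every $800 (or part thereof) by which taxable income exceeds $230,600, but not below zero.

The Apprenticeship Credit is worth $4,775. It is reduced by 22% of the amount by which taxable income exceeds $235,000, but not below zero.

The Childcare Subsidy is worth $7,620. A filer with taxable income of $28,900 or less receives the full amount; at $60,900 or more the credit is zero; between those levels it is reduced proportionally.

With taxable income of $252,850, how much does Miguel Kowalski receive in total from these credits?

Solar Installation Rebate: income exceeds $230,600 by $22,250, which is 28 full-or-partial $800 increments; reduction = 28 × $25 = $700, leaving $447.
Apprenticeship Credit: 22% of the $17,850 excess over $235,000 is $3,927; credit = $4,775 − $3,927 = $848.
Childcare Subsidy: $252,850 is at or above $60,900, so the credit is $0.
Total: $447 + $848 + $0 = $1,295.

$1,295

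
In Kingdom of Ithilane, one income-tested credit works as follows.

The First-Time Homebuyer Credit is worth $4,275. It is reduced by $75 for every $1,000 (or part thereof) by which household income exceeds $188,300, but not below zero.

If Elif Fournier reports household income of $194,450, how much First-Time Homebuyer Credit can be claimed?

First-Time Homebuyer Credit: income exceeds $188,300 by $6,150, which is 7 full-or-partial $1,000 increments; reduction = 7 × $75 = $525, leaving $3,750.

$3,750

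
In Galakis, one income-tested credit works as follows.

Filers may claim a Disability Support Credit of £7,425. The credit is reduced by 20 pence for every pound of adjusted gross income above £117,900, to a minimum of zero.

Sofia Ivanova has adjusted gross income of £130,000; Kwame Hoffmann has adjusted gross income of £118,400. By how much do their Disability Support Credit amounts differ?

Sofia (£130,000): Disability Support Credit: 20% of the £12,100 excess over £117,900 is £2,420; credit = £7,425 − £2,420 = £5,005.
Kwame (£118,400): Disability Support Credit: 20% of the £500 excess over £117,900 is £100; credit = £7,425 − £100 = £7,325.
Difference: |£5,005 − £7,325| = £2,320.

£2,320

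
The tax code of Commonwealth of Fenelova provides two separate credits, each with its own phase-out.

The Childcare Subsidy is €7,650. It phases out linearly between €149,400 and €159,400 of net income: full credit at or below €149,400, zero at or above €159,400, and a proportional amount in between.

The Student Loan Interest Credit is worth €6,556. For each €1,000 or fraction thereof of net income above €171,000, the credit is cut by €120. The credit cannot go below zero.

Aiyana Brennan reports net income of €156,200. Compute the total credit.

Childcare Subsidy: €156,200 is €6,800 into a €10,000 phase-out range, leaving 3,200/10,000 of the credit: €7,650 × 3,200/10,000 = €2,448.
Student Loan Interest Credit: €156,200 is at or below the €171,000 threshold, so the full €6,556 applies.
Total: €2,448 + €6,556 = €9,004.

€9,004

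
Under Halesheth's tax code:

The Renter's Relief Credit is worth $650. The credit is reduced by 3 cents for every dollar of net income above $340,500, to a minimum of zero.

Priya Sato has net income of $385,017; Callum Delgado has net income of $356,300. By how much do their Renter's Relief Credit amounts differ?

$176

Priya ($385,017): Renter's Relief Credit: 3% of the $44,517 excess over $340,500 is $1,335.51 ≥ base, so the credit is $0.
Callum ($356,300): Renter's Relief Credit: 3% of the $15,800 excess over $340,500 is $474; credit = $650 − $474 = $176.
Difference: |$0 − $176| = $176.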